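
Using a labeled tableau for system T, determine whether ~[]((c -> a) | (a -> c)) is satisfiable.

1. ~[]((c -> a) | (a -> c)), u
2. ~((c -> a) | (a -> c)), v   [~[]-rule on 1: fresh world v, uRv]
3. ~(c -> a), v   [~|-rule on 2]
4. ~(a -> c), v   [~|-rule on 2]
5. c, v   [~->-rule on 3]
6. ~a, v   [~->-rule on 3]
7. a, v   [~->-rule on 4]
8. ~c, v   [~->-rule on 4]
Accessibility: uRu, uRv, vRv
Branch closes: a and ~a both at v.
Every branch closes; the branch above is one of them.

Unsatisfiable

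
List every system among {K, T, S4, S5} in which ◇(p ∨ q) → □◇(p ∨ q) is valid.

S4-tableau for the negation ¬(◇(p ∨ q) → □◇(p ∨ q)):
1. ¬(◇(p ∨ q) → □◇(p ∨ q)), 0
2. ◇(p ∨ q), 0
3. ¬□◇(p ∨ q), 0
4. p ∨ q, 1
5. q, 1
6. ¬◇(p ∨ q), 2
7. ¬(p ∨ q), 2
8. ¬p, 2
9. ¬q, 2
Accessibility: 0R0, 0R1, 0R2, 1R1, 2R2
Complete open branch: countermodel on an S4-frame, so not valid in S4, nor in K, T (the same frame is also a K-frame and a T-frame).
S5-tableau for the negation ¬(◇(p ∨ q) → □◇(p ∨ q)):
1. ¬(◇(p ∨ q) → □◇(p ∨ q)), 0
2. ◇(p ∨ q), 0
3. ¬□◇(p ∨ q), 0
4. p ∨ q, 1
5. q, 1
6. ¬◇(p ∨ q), 2
7. ¬(p ∨ q), 0
8. ¬p, 0
9. ¬q, 0
10. ¬(p ∨ q), 1
11. ¬p, 1
12. ¬q, 1
Accessibility: 0R0, 0R1, 0R2, 1R0, 1R1, 1R2, 2R0, 2R1, 2R2
Branch closes: q and ¬q both at 1.
Every branch closes (one shown): valid in S5.

S5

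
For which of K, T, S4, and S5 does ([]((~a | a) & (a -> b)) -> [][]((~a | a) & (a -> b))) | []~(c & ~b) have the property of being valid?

S4, S5

T-tableau for the negation ~(([]((~a | a) & (a -> b)) -> [][]((~a | a) & (a -> b))) | []~(c & ~b)):
1. ~(([]((~a | a) & (a -> b)) -> [][]((~a | a) & (a -> b))) | []~(c & ~b)), w0
2. ~([]((~a | a) & (a -> b)) -> [][]((~a | a) & (a -> b))), w0
3. ~[]~(c & ~b), w0
4. []((~a | a) & (a -> b)), w0
5. ~[][]((~a | a) & (a -> b)), w0
6. (~a | a) & (a -> b), w0
7. ~a | a, w0
8. a -> b, w0
9. a, w0
10. b, w0
11. c & ~b, w1
12. c, w1
13. ~b, w1
14. (~a | a) & (a -> b), w1
15. ~a | a, w1
16. a -> b, w1
17. ~a, w1
18. ~[]((~a | a) & (a -> b)), w2
19. (~a | a) & (a -> b), w2
20. ~a | a, w2
21. a -> b, w2
22. a, w2
23. b, w2
24. ~((~a | a) & (a -> b)), w3
25. ~(a -> b), w3
26. a, w3
27. ~b, w3
Accessibility: w0Rw0, w0Rw1, w0Rw2, w1Rw1, w2Rw2, w2Rw3, w3Rw3
Complete open branch: countermodel on a T-frame, so not valid in T, nor in K (the same frame is also a K-frame).
S4-tableau for the negation ~(([]((~a | a) & (a -> b)) -> [][]((~a | a) & (a -> b))) | []~(c & ~b)):
1. ~(([]((~a | a) & (a -> b)) -> [][]((~a | a) & (a -> b))) | []~(c & ~b)), w0
2. ~([]((~a | a) & (a -> b)) -> [][]((~a | a) & (a -> b))), w0
3. ~[]~(c & ~b), w0
4. []((~a | a) & (a -> b)), w0
5. ~[][]((~a | a) & (a -> b)), w0
6. (~a | a) & (a -> b), w0
7. ~a | a, w0
8. a -> b, w0
9. a, w0
10. b, w0
11. c & ~b, w1
12. c, w1
13. ~b, w1
14. (~a | a) & (a -> b), w1
15. ~a | a, w1
16. a -> b, w1
17. ~a, w1
18. ~[]((~a | a) & (a -> b)), w2
19. (~a | a) & (a -> b), w2
20. ~a | a, w2
21. a -> b, w2
22. a, w2
23. b, w2
24. ~((~a | a) & (a -> b)), w3
25. (~a | a) & (a -> b), w3
26. ~a | a, w3
27. a -> b, w3
28. ~(a -> b), w3
29. a, w3
30. ~b, w3
31. b, w3
Accessibility: w0Rw0, w0Rw1, w0Rw2, w0Rw3, w1Rw1, w2Rw2, w2Rw3, w3Rw3
Branch closes: b and ~b both at w3.
Every branch closes (one shown): valid in S4, hence also in S5 (every theorem of S4 is a theorem of S5).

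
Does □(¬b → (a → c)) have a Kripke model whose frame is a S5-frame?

Yes, satisfiable

1. □(¬b → (a → c)), w0
2. ¬b → (a → c), w0   [□-rule on 1 via w0Rw0]
3. a → c, w0   [→-rule on 2 (branches; this branch)]
4. c, w0   [→-rule on 3 (branches; this branch)]
Accessibility: w0Rw0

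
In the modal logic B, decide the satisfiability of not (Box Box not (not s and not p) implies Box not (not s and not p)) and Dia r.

1. not (Box Box not (not s and not p) implies Box not (not s and not p)) and Dia r, u
2. not (Box Box not (not s and not p) implies Box not (not s and not p)), u   [and-rule on 1]
3. Dia r, u   [and-rule on 1]
4. Box Box not (not s and not p), u   [neg-implies-rule on 2]
5. not Box not (not s and not p), u   [neg-implies-rule on 2]
6. Box not (not s and not p), u   [Box-rule on 4 via uRu]
7. not (not s and not p), u   [Box-rule on 6 via uRu]
8. p, u   [neg-and-rule on 7 (branches; this branch)]
9. r, v   [Dia-rule on 3: fresh world v, uRv]
10. Box not (not s and not p), v   [Box-rule on 4 via uRv]
11. not (not s and not p), v   [Box-rule on 6 via uRv]
12. p, v   [neg-and-rule on 11 (branches; this branch)]
13. not s and not p, w   [neg-Box-rule on 5: fresh world w, uRw]
14. not s, w   [and-rule on 13]
15. not p, w   [and-rule on 13]
16. Box not (not s and not p), w   [Box-rule on 4 via uRw]
17. not (not s and not p), w   [Box-rule on 6 via uRw]
18. p, w   [neg-and-rule on 17 (branches; this branch)]
Accessibility: uRu, uRv, uRw, vRu, vRv, wRu, wRw
Branch closes: p and not p both at w.
All branches of the tableau close; one closing branch shown above.

No, unsatisfiable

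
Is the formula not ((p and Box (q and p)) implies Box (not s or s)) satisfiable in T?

1. not ((p and Box (q and p)) implies Box (not s or s)), u
2. p and Box (q and p), u
3. not Box (not s or s), u
4. p, u
5. Box (q and p), u
6. q and p, u
7. q, u
8. not (not s or s), v
9. s, v
10. not s, v
Accessibility: uRu, uRv, vRv
Branch closes: s and not s both at v.
Every branch closes; the branch above is one of them.

Unsatisfiable (every branch closes)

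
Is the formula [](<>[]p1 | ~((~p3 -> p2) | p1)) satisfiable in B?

Satisfiable

1. [](<>[]p1 | ~((~p3 -> p2) | p1)), w0
2. <>[]p1 | ~((~p3 -> p2) | p1), w0
3. ~((~p3 -> p2) | p1), w0
4. ~(~p3 -> p2), w0
5. ~p1, w0
6. ~p3, w0
7. ~p2, w0
Accessibility: w0Rw0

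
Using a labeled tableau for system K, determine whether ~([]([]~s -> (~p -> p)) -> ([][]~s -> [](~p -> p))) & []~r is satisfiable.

1. ~([]([]~s -> (~p -> p)) -> ([][]~s -> [](~p -> p))) & []~r, u
2. ~([]([]~s -> (~p -> p)) -> ([][]~s -> [](~p -> p))), u   [&-rule on 1]
3. []~r, u   [&-rule on 1]
4. []([]~s -> (~p -> p)), u   [~->-rule on 2]
5. ~([][]~s -> [](~p -> p)), u   [~->-rule on 2]
6. [][]~s, u   [~->-rule on 5]
7. ~[](~p -> p), u   [~->-rule on 5]
8. ~(~p -> p), v   [~[]-rule on 7: fresh world v, uRv]
9. ~p, v   [~->-rule on 8]
10. ~r, v   [[]-rule on 3 via uRv]
11. []~s -> (~p -> p), v   [[]-rule on 4 via uRv]
12. []~s, v   [[]-rule on 6 via uRv]
13. ~[]~s, v   [->-rule on 11 (branches; this branch)]
14. s, w   [~[]-rule on 13: fresh world w, vRw]
15. ~s, w   [[]-rule on 12 via vRw]
Accessibility: uRv, vRw
Branch closes: s and ~s both at w.
(One branch shown.) All branches close.

No, unsatisfiable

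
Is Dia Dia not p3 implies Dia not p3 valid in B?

Not valid

Tableau for the negation not (Dia Dia not p3 implies Dia not p3):
1. not (Dia Dia not p3 implies Dia not p3), u
2. Dia Dia not p3, u
3. not Dia not p3, u
4. p3, u
5. Dia not p3, v
6. p3, v
7. not p3, w
Accessibility: uRu, uRv, vRu, vRv, vRw, wRv, wRw
The negation has an open branch (countermodel exists).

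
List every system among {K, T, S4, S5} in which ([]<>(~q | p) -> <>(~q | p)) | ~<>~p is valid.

K-tableau for the negation ~(([]<>(~q | p) -> <>(~q | p)) | ~<>~p):
1. ~(([]<>(~q | p) -> <>(~q | p)) | ~<>~p), w0
2. ~([]<>(~q | p) -> <>(~q | p)), w0
3. <>~p, w0
4. []<>(~q | p), w0
5. ~<>(~q | p), w0
6. ~p, w1
7. <>(~q | p), w1
8. ~(~q | p), w1
9. q, w1
10. ~q | p, w2
11. p, w2
Accessibility: w0Rw1, w1Rw2
Complete open branch: countermodel on a K-frame, so not valid in K.
T-tableau for the negation ~(([]<>(~q | p) -> <>(~q | p)) | ~<>~p):
1. ~(([]<>(~q | p) -> <>(~q | p)) | ~<>~p), w0
2. ~([]<>(~q | p) -> <>(~q | p)), w0
3. <>~p, w0
4. []<>(~q | p), w0
5. ~<>(~q | p), w0
6. <>(~q | p), w0
7. ~(~q | p), w0
8. q, w0
9. ~p, w0
10. ~p, w1
11. <>(~q | p), w1
12. ~(~q | p), w1
13. q, w1
14. ~q | p, w2
15. <>(~q | p), w2
16. ~(~q | p), w2
17. q, w2
18. ~p, w2
19. p, w2
Accessibility: w0Rw0, w0Rw1, w0Rw2, w1Rw1, w2Rw2
Branch closes: p and ~p both at w2.
Every branch closes (one shown): valid in T, hence also in S4, S5 (every theorem of T is a theorem of S4 and S5).

T, S4, S5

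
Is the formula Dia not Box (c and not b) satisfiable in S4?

Yes, satisfiable

1. Dia not Box (c and not b), 0
2. not Box (c and not b), 1
3. not (c and not b), 2
4. b, 2
Accessibility: 0R0, 0R1, 0R2, 1R1, 1R2, 2R2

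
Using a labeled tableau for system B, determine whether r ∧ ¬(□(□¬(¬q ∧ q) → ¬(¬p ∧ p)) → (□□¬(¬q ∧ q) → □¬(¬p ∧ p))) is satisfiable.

Unsatisfiable

1. r ∧ ¬(□(□¬(¬q ∧ q) → ¬(¬p ∧ p)) → (□□¬(¬q ∧ q) → □¬(¬p ∧ p))), u
2. r, u
3. ¬(□(□¬(¬q ∧ q) → ¬(¬p ∧ p)) → (□□¬(¬q ∧ q) → □¬(¬p ∧ p))), u
4. □(□¬(¬q ∧ q) → ¬(¬p ∧ p)), u
5. ¬(□□¬(¬q ∧ q) → □¬(¬p ∧ p)), u
6. □□¬(¬q ∧ q), u
7. ¬□¬(¬p ∧ p), u
8. □¬(¬q ∧ q) → ¬(¬p ∧ p), u
9. □¬(¬q ∧ q), u
10. ¬(¬q ∧ q), u
11. ¬(¬p ∧ p), u
12. ¬q, u
13. ¬p, u
14. ¬p ∧ p, v
15. ¬p, v
16. p, v
Accessibility: uRu, uRv, vRu, vRv
Branch closes: p and ¬p both at v.
All branches of the tableau close; one closing branch shown above.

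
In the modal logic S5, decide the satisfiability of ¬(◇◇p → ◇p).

Unsatisfiable

1. ¬(◇◇p → ◇p), 0
2. ◇◇p, 0
3. ¬◇p, 0
4. ¬p, 0
5. ◇p, 1
6. ¬p, 1
7. p, 2
8. ¬p, 2
Accessibility: 0R0, 0R1, 0R2, 1R0, 1R1, 1R2, 2R0, 2R1, 2R2
Branch closes: p and ¬p both at 2.
(One branch shown.) All branches close.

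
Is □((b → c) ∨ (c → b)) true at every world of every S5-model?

Tableau for the negation ¬□((b → c) ∨ (c → b)):
1. ¬□((b → c) ∨ (c → b)), u
2. ¬((b → c) ∨ (c → b)), v
3. ¬(b → c), v
4. ¬(c → b), v
5. b, v
6. ¬c, v
7. c, v
8. ¬b, v
Accessibility: uRu, uRv, vRu, vRv
Branch closes: c and ¬c both at v.
Every branch of the negation's tableau closes; the branch above is one of them.

Valid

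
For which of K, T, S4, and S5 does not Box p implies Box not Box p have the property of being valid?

S4-tableau for the negation not (not Box p implies Box not Box p):
1. not (not Box p implies Box not Box p), w0
2. not Box p, w0
3. not Box not Box p, w0
4. not p, w1
5. Box p, w2
6. p, w2
Accessibility: w0Rw0, w0Rw1, w0Rw2, w1Rw1, w2Rw2
Complete open branch: countermodel on an S4-frame, so not valid in S4, nor in K, T (the same frame is also a K-frame and a T-frame).
S5-tableau for the negation not (not Box p implies Box not Box p):
1. not (not Box p implies Box not Box p), w0
2. not Box p, w0
3. not Box not Box p, w0
4. not p, w1
5. Box p, w2
6. p, w0
7. p, w1
Accessibility: w0Rw0, w0Rw1, w0Rw2, w1Rw0, w1Rw1, w1Rw2, w2Rw0, w2Rw1, w2Rw2
Branch closes: p and not p both at w1.
Every branch closes (one shown): valid in S5.

S5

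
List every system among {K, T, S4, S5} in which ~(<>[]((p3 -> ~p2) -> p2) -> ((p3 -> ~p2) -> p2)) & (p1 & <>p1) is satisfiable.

S5-tableau for the formula:
1. ~(<>[]((p3 -> ~p2) -> p2) -> ((p3 -> ~p2) -> p2)) & (p1 & <>p1), 0
2. ~(<>[]((p3 -> ~p2) -> p2) -> ((p3 -> ~p2) -> p2)), 0
3. p1 & <>p1, 0
4. <>[]((p3 -> ~p2) -> p2), 0
5. ~((p3 -> ~p2) -> p2), 0
6. p1, 0
7. <>p1, 0
8. p3 -> ~p2, 0
9. ~p2, 0
10. []((p3 -> ~p2) -> p2), 1
11. (p3 -> ~p2) -> p2, 0
12. (p3 -> ~p2) -> p2, 1
13. ~(p3 -> ~p2), 0
14. p3, 0
15. p2, 0
Accessibility: 0R0, 0R1, 1R0, 1R1
Branch closes: p2 and ~p2 both at 0.
Every branch closes (one shown): unsatisfiable in S5.
S4-tableau for the formula:
1. ~(<>[]((p3 -> ~p2) -> p2) -> ((p3 -> ~p2) -> p2)) & (p1 & <>p1), 0
2. ~(<>[]((p3 -> ~p2) -> p2) -> ((p3 -> ~p2) -> p2)), 0
3. p1 & <>p1, 0
4. <>[]((p3 -> ~p2) -> p2), 0
5. ~((p3 -> ~p2) -> p2), 0
6. p1, 0
7. <>p1, 0
8. p3 -> ~p2, 0
9. ~p2, 0
10. []((p3 -> ~p2) -> p2), 1
11. (p3 -> ~p2) -> p2, 1
12. p2, 1
13. p1, 2
Accessibility: 0R0, 0R1, 0R2, 1R1, 2R2
Complete open branch: satisfiable in S4, hence also in K, T (this S4-model is also a K-model and a T-model).

K, T, S4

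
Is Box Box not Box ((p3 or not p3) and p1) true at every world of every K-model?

Not valid

Tableau for the negation not Box Box not Box ((p3 or not p3) and p1):
1. not Box Box not Box ((p3 or not p3) and p1), w0
2. not Box not Box ((p3 or not p3) and p1), w1   [neg-Box-rule on 1: fresh world w1, w0Rw1]
3. Box ((p3 or not p3) and p1), w2   [neg-Box-rule on 2: fresh world w2, w1Rw2]
Accessibility: w0Rw1, w1Rw2
The negation has an open branch (countermodel exists).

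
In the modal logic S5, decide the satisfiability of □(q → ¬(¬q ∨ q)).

Satisfiable

1. □(q → ¬(¬q ∨ q)), 0
2. q → ¬(¬q ∨ q), 0   [□-rule on 1 via 0R0]
3. ¬q, 0   [→-rule on 2 (branches; this branch)]
Accessibility: 0R0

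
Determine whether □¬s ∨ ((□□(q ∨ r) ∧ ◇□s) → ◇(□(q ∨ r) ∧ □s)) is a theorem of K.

Valid in K

Tableau for the negation ¬(□¬s ∨ ((□□(q ∨ r) ∧ ◇□s) → ◇(□(q ∨ r) ∧ □s))):
1. ¬(□¬s ∨ ((□□(q ∨ r) ∧ ◇□s) → ◇(□(q ∨ r) ∧ □s))), w0
2. ¬□¬s, w0
3. ¬((□□(q ∨ r) ∧ ◇□s) → ◇(□(q ∨ r) ∧ □s)), w0
4. □□(q ∨ r) ∧ ◇□s, w0
5. ¬◇(□(q ∨ r) ∧ □s), w0
6. □□(q ∨ r), w0
7. ◇□s, w0
8. s, w1
9. ¬(□(q ∨ r) ∧ □s), w1
10. □(q ∨ r), w1
11. ¬□s, w1
12. □s, w2
13. ¬(□(q ∨ r) ∧ □s), w2
14. □(q ∨ r), w2
15. ¬□(q ∨ r), w2
16. ¬s, w3
17. q ∨ r, w3
18. r, w3
19. ¬(q ∨ r), w4
20. ¬q, w4
21. ¬r, w4
22. s, w4
23. q ∨ r, w4
24. r, w4
Accessibility: w0Rw1, w0Rw2, w1Rw3, w2Rw4
Branch closes: r and ¬r both at w4.
All branches of the negation close; one closing branch shown above.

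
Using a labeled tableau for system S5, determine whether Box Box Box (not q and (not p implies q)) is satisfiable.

1. Box Box Box (not q and (not p implies q)), w0
2. Box Box (not q and (not p implies q)), w0
3. Box (not q and (not p implies q)), w0
4. not q and (not p implies q), w0
5. not q, w0
6. not p implies q, w0
7. p, w0
Accessibility: w0Rw0

Yes, satisfiable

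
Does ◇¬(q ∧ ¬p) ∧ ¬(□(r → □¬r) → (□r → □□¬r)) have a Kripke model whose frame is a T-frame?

Unsatisfiable

1. ◇¬(q ∧ ¬p) ∧ ¬(□(r → □¬r) → (□r → □□¬r)), u
2. ◇¬(q ∧ ¬p), u
3. ¬(□(r → □¬r) → (□r → □□¬r)), u
4. □(r → □¬r), u
5. ¬(□r → □□¬r), u
6. □r, u
7. ¬□□¬r, u
8. r → □¬r, u
9. r, u
10. □¬r, u
11. ¬r, u
Accessibility: uRu
Branch closes: r and ¬r both at u.
(One branch shown.) All branches close.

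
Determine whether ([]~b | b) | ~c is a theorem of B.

Invalid (countermodel exists)

Tableau for the negation ~(([]~b | b) | ~c):
1. ~(([]~b | b) | ~c), w0
2. ~([]~b | b), w0   [~|-rule on 1]
3. c, w0   [~|-rule on 1]
4. ~[]~b, w0   [~|-rule on 2]
5. ~b, w0   [~|-rule on 2]
6. b, w1   [~[]-rule on 4: fresh world w1, w0Rw1]
Accessibility: w0Rw0, w0Rw1, w1Rw0, w1Rw1
The negation has an open branch (countermodel exists).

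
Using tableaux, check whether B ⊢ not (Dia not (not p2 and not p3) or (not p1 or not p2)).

Tableau for the negation Dia not (not p2 and not p3) or (not p1 or not p2):
1. Dia not (not p2 and not p3) or (not p1 or not p2), u
2. not p1 or not p2, u
3. not p2, u
Accessibility: uRu
The negation has an open branch (countermodel exists).

Invalid (countermodel exists)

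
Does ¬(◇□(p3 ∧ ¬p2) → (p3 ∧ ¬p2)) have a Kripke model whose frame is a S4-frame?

Yes, satisfiable

1. ¬(◇□(p3 ∧ ¬p2) → (p3 ∧ ¬p2)), 0
2. ◇□(p3 ∧ ¬p2), 0
3. ¬(p3 ∧ ¬p2), 0
4. p2, 0
5. □(p3 ∧ ¬p2), 1
6. p3 ∧ ¬p2, 1
7. p3, 1
8. ¬p2, 1
Accessibility: 0R0, 0R1, 1R1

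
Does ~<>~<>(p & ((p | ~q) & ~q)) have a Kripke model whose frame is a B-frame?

1. ~<>~<>(p & ((p | ~q) & ~q)), 0
2. <>(p & ((p | ~q) & ~q)), 0
3. p & ((p | ~q) & ~q), 1
4. p, 1
5. (p | ~q) & ~q, 1
6. p | ~q, 1
7. ~q, 1
8. <>(p & ((p | ~q) & ~q)), 1
9. p & ((p | ~q) & ~q), 2
10. p, 2
11. (p | ~q) & ~q, 2
12. p | ~q, 2
13. ~q, 2
Accessibility: 0R0, 0R1, 1R0, 1R1, 1R2, 2R1, 2R2

Satisfiable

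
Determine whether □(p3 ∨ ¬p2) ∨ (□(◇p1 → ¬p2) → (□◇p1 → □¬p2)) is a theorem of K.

Valid in K

Tableau for the negation ¬(□(p3 ∨ ¬p2) ∨ (□(◇p1 → ¬p2) → (□◇p1 → □¬p2))):
1. ¬(□(p3 ∨ ¬p2) ∨ (□(◇p1 → ¬p2) → (□◇p1 → □¬p2))), u
2. ¬□(p3 ∨ ¬p2), u
3. ¬(□(◇p1 → ¬p2) → (□◇p1 → □¬p2)), u
4. □(◇p1 → ¬p2), u
5. ¬(□◇p1 → □¬p2), u
6. □◇p1, u
7. ¬□¬p2, u
8. ¬(p3 ∨ ¬p2), v
9. ¬p3, v
10. p2, v
11. ◇p1 → ¬p2, v
12. ◇p1, v
13. ¬◇p1, v
14. p2, w
15. ◇p1 → ¬p2, w
16. ◇p1, w
17. ¬◇p1, w
18. p1, x
19. ¬p1, x
Accessibility: uRv, uRw, vRx
Branch closes: p1 and ¬p1 both at x.
Every branch of the negation's tableau closes; the branch above is one of them.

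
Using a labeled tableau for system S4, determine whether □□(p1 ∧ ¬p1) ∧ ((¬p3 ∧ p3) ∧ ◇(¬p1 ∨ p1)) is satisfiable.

1. □□(p1 ∧ ¬p1) ∧ ((¬p3 ∧ p3) ∧ ◇(¬p1 ∨ p1)), u
2. □□(p1 ∧ ¬p1), u
3. (¬p3 ∧ p3) ∧ ◇(¬p1 ∨ p1), u
4. ¬p3 ∧ p3, u
5. ◇(¬p1 ∨ p1), u
6. ¬p3, u
7. p3, u
Accessibility: uRu
Branch closes: p3 and ¬p3 both at u.
(One branch shown.) All branches close.

No, unsatisfiable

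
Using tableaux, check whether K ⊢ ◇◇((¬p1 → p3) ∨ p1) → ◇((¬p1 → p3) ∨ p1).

Invalid (countermodel exists)

Tableau for the negation ¬(◇◇((¬p1 → p3) ∨ p1) → ◇((¬p1 → p3) ∨ p1)):
1. ¬(◇◇((¬p1 → p3) ∨ p1) → ◇((¬p1 → p3) ∨ p1)), u
2. ◇◇((¬p1 → p3) ∨ p1), u
3. ¬◇((¬p1 → p3) ∨ p1), u
4. ◇((¬p1 → p3) ∨ p1), v
5. ¬((¬p1 → p3) ∨ p1), v
6. ¬(¬p1 → p3), v
7. ¬p1, v
8. ¬p3, v
9. (¬p1 → p3) ∨ p1, w
10. p1, w
Accessibility: uRv, vRw
The negation has an open branch (countermodel exists).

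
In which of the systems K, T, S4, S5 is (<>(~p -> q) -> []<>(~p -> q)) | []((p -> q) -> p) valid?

S5-tableau for the negation ~((<>(~p -> q) -> []<>(~p -> q)) | []((p -> q) -> p)):
1. ~((<>(~p -> q) -> []<>(~p -> q)) | []((p -> q) -> p)), 0
2. ~(<>(~p -> q) -> []<>(~p -> q)), 0   [~|-rule on 1]
3. ~[]((p -> q) -> p), 0   [~|-rule on 1]
4. <>(~p -> q), 0   [~->-rule on 2]
5. ~[]<>(~p -> q), 0   [~->-rule on 2]
6. ~((p -> q) -> p), 1   [~[]-rule on 3: fresh world 1, 0R1]
7. p -> q, 1   [~->-rule on 6]
8. ~p, 1   [~->-rule on 6]
9. ~p -> q, 2   [<>-rule on 4: fresh world 2, 0R2]
10. q, 2   [->-rule on 9 (branches; this branch)]
11. ~<>(~p -> q), 3   [~[]-rule on 5: fresh world 3, 0R3]
12. ~(~p -> q), 0   [~<>-rule on 11 via 3R0]
13. ~p, 0   [~->-rule on 12]
14. ~q, 0   [~->-rule on 12]
15. ~(~p -> q), 1   [~<>-rule on 11 via 3R1]
16. ~q, 1   [~->-rule on 15]
17. ~(~p -> q), 2   [~<>-rule on 11 via 3R2]
18. ~p, 2   [~->-rule on 17]
19. ~q, 2   [~->-rule on 17]
Accessibility: 0R0, 0R1, 0R2, 0R3, 1R0, 1R1, 1R2, 1R3, 2R0, 2R1, 2R2, 2R3, 3R0, 3R1, 3R2, 3R3
Branch closes: q and ~q both at 2.
Every branch closes (one shown): valid in S5.
S4-tableau for the negation ~((<>(~p -> q) -> []<>(~p -> q)) | []((p -> q) -> p)):
1. ~((<>(~p -> q) -> []<>(~p -> q)) | []((p -> q) -> p)), 0
2. ~(<>(~p -> q) -> []<>(~p -> q)), 0   [~|-rule on 1]
3. ~[]((p -> q) -> p), 0   [~|-rule on 1]
4. <>(~p -> q), 0   [~->-rule on 2]
5. ~[]<>(~p -> q), 0   [~->-rule on 2]
6. ~((p -> q) -> p), 1   [~[]-rule on 3: fresh world 1, 0R1]
7. p -> q, 1   [~->-rule on 6]
8. ~p, 1   [~->-rule on 6]
9. q, 1   [->-rule on 7 (branches; this branch)]
10. ~p -> q, 2   [<>-rule on 4: fresh world 2, 0R2]
11. q, 2   [->-rule on 10 (branches; this branch)]
12. ~<>(~p -> q), 3   [~[]-rule on 5: fresh world 3, 0R3]
13. ~(~p -> q), 3   [~<>-rule on 12 via 3R3]
14. ~p, 3   [~->-rule on 13]
15. ~q, 3   [~->-rule on 13]
Accessibility: 0R0, 0R1, 0R2, 0R3, 1R1, 2R2, 3R3
Complete open branch: countermodel on an S4-frame, so not valid in S4, nor in K, T (the same frame is also a K-frame and a T-frame).

S5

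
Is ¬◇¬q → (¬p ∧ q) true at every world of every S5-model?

Tableau for the negation ¬(¬◇¬q → (¬p ∧ q)):
1. ¬(¬◇¬q → (¬p ∧ q)), 0
2. ¬◇¬q, 0
3. ¬(¬p ∧ q), 0
4. q, 0
5. p, 0
Accessibility: 0R0
The negation has an open branch (countermodel exists).

Invalid (countermodel exists)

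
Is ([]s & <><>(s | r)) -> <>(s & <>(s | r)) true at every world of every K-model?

Tableau for the negation ~(([]s & <><>(s | r)) -> <>(s & <>(s | r))):
1. ~(([]s & <><>(s | r)) -> <>(s & <>(s | r))), u
2. []s & <><>(s | r), u
3. ~<>(s & <>(s | r)), u
4. []s, u
5. <><>(s | r), u
6. <>(s | r), v
7. ~(s & <>(s | r)), v
8. s, v
9. ~<>(s | r), v
10. s | r, w
11. ~(s | r), w
12. ~s, w
13. ~r, w
14. r, w
Accessibility: uRv, vRw
Branch closes: r and ~r both at w.
All branches of the negation close; one closing branch shown above.

Yes, valid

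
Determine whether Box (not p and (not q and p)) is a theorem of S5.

Tableau for the negation not Box (not p and (not q and p)):
1. not Box (not p and (not q and p)), 0
2. not (not p and (not q and p)), 1
3. not (not q and p), 1
4. not p, 1
Accessibility: 0R0, 0R1, 1R0, 1R1
The negation has an open branch (countermodel exists).

Invalid (countermodel exists)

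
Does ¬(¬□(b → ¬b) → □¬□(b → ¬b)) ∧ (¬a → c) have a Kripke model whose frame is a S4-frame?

1. ¬(¬□(b → ¬b) → □¬□(b → ¬b)) ∧ (¬a → c), 0
2. ¬(¬□(b → ¬b) → □¬□(b → ¬b)), 0   [∧-rule on 1]
3. ¬a → c, 0   [∧-rule on 1]
4. ¬□(b → ¬b), 0   [¬→-rule on 2]
5. ¬□¬□(b → ¬b), 0   [¬→-rule on 2]
6. c, 0   [→-rule on 3 (branches; this branch)]
7. ¬(b → ¬b), 1   [¬□-rule on 4: fresh world 1, 0R1]
8. b, 1   [¬→-rule on 7]
9. □(b → ¬b), 2   [¬□-rule on 5: fresh world 2, 0R2]
10. b → ¬b, 2   [□-rule on 9 via 2R2]
11. ¬b, 2   [→-rule on 10 (branches; this branch)]
Accessibility: 0R0, 0R1, 0R2, 1R1, 2R2

Satisfiable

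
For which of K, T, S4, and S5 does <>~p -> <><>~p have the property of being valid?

K-tableau for the negation ~(<>~p -> <><>~p):
1. ~(<>~p -> <><>~p), w0
2. <>~p, w0
3. ~<><>~p, w0
4. ~p, w1
5. ~<>~p, w1
Accessibility: w0Rw1
Complete open branch: countermodel on a K-frame, so not valid in K.
T-tableau for the negation ~(<>~p -> <><>~p):
1. ~(<>~p -> <><>~p), w0
2. <>~p, w0
3. ~<><>~p, w0
4. ~<>~p, w0
5. p, w0
6. ~p, w1
7. ~<>~p, w1
8. p, w1
Accessibility: w0Rw0, w0Rw1, w1Rw1
Branch closes: p and ~p both at w1.
Every branch closes (one shown): valid in T, hence also in S4, S5 (every theorem of T is a theorem of S4 and S5).

T, S4, S5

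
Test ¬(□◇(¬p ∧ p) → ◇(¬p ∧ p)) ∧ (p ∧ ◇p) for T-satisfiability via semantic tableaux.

Unsatisfiable

1. ¬(□◇(¬p ∧ p) → ◇(¬p ∧ p)) ∧ (p ∧ ◇p), w0
2. ¬(□◇(¬p ∧ p) → ◇(¬p ∧ p)), w0   [∧-rule on 1]
3. p ∧ ◇p, w0   [∧-rule on 1]
4. □◇(¬p ∧ p), w0   [¬→-rule on 2]
5. ¬◇(¬p ∧ p), w0   [¬→-rule on 2]
6. p, w0   [∧-rule on 3]
7. ◇p, w0   [∧-rule on 3]
8. ◇(¬p ∧ p), w0   [□-rule on 4 via w0Rw0]
9. ¬(¬p ∧ p), w0   [¬◇-rule on 5 via w0Rw0]
10. p, w1   [◇-rule on 7: fresh world w1, w0Rw1]
11. ◇(¬p ∧ p), w1   [□-rule on 4 via w0Rw1]
12. ¬(¬p ∧ p), w1   [¬◇-rule on 5 via w0Rw1]
13. ¬p ∧ p, w2   [◇-rule on 8: fresh world w2, w0Rw2]
14. ¬p, w2   [∧-rule on 13]
15. p, w2   [∧-rule on 13]
Accessibility: w0Rw0, w0Rw1, w0Rw2, w1Rw1, w2Rw2
Branch closes: p and ¬p both at w2.
(One branch shown.) All branches close.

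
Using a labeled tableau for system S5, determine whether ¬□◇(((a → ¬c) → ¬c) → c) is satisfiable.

1. ¬□◇(((a → ¬c) → ¬c) → c), w0
2. ¬◇(((a → ¬c) → ¬c) → c), w1
3. ¬(((a → ¬c) → ¬c) → c), w0
4. (a → ¬c) → ¬c, w0
5. ¬c, w0
6. ¬(((a → ¬c) → ¬c) → c), w1
7. (a → ¬c) → ¬c, w1
8. ¬c, w1
Accessibility: w0Rw0, w0Rw1, w1Rw0, w1Rw1

Satisfiable (open branch found)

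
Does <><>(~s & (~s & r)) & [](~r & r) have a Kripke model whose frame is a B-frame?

Unsatisfiable

1. <><>(~s & (~s & r)) & [](~r & r), w0
2. <><>(~s & (~s & r)), w0
3. [](~r & r), w0
4. ~r & r, w0
5. ~r, w0
6. r, w0
Accessibility: w0Rw0
Branch closes: r and ~r both at w0.
(One branch shown.) All branches close.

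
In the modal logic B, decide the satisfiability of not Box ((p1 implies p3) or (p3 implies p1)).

1. not Box ((p1 implies p3) or (p3 implies p1)), u
2. not ((p1 implies p3) or (p3 implies p1)), v
3. not (p1 implies p3), v
4. not (p3 implies p1), v
5. p1, v
6. not p3, v
7. p3, v
8. not p1, v
Accessibility: uRu, uRv, vRu, vRv
Branch closes: p3 and not p3 both at v.
Every branch closes; the branch above is one of them.

No, unsatisfiable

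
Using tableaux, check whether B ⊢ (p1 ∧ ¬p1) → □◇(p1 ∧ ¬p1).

Tableau for the negation ¬((p1 ∧ ¬p1) → □◇(p1 ∧ ¬p1)):
1. ¬((p1 ∧ ¬p1) → □◇(p1 ∧ ¬p1)), 0
2. p1 ∧ ¬p1, 0
3. ¬□◇(p1 ∧ ¬p1), 0
4. p1, 0
5. ¬p1, 0
Accessibility: 0R0
Branch closes: p1 and ¬p1 both at 0.
All branches of the negation close; one closing branch shown above.

Yes, valid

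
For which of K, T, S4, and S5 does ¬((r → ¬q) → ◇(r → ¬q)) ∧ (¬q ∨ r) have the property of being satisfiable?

K-tableau for the formula:
1. ¬((r → ¬q) → ◇(r → ¬q)) ∧ (¬q ∨ r), w0
2. ¬((r → ¬q) → ◇(r → ¬q)), w0
3. ¬q ∨ r, w0
4. r → ¬q, w0
5. ¬◇(r → ¬q), w0
6. r, w0
7. ¬q, w0
Complete open branch: satisfiable in K.
T-tableau for the formula:
1. ¬((r → ¬q) → ◇(r → ¬q)) ∧ (¬q ∨ r), w0
2. ¬((r → ¬q) → ◇(r → ¬q)), w0
3. ¬q ∨ r, w0
4. r → ¬q, w0
5. ¬◇(r → ¬q), w0
6. ¬(r → ¬q), w0
7. r, w0
8. q, w0
9. ¬q, w0
Accessibility: w0Rw0
Branch closes: q and ¬q both at w0.
Every branch closes (one shown): unsatisfiable in T, hence also in S4, S5 (every S4/S5-frame is a T-frame).

K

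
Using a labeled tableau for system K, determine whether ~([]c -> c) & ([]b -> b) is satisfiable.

1. ~([]c -> c) & ([]b -> b), u
2. ~([]c -> c), u
3. []b -> b, u
4. []c, u
5. ~c, u
6. b, u

Satisfiable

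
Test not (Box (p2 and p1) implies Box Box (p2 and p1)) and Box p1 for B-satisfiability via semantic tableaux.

1. not (Box (p2 and p1) implies Box Box (p2 and p1)) and Box p1, u
2. not (Box (p2 and p1) implies Box Box (p2 and p1)), u
3. Box p1, u
4. Box (p2 and p1), u
5. not Box Box (p2 and p1), u
6. p1, u
7. p2 and p1, u
8. p2, u
9. not Box (p2 and p1), v
10. p1, v
11. p2 and p1, v
12. p2, v
13. not (p2 and p1), w
14. not p1, w
Accessibility: uRu, uRv, vRu, vRv, vRw, wRv, wRw

Satisfiable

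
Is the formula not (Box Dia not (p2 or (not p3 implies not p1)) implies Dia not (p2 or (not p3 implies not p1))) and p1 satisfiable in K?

1. not (Box Dia not (p2 or (not p3 implies not p1)) implies Dia not (p2 or (not p3 implies not p1))) and p1, w0
2. not (Box Dia not (p2 or (not p3 implies not p1)) implies Dia not (p2 or (not p3 implies not p1))), w0
3. p1, w0
4. Box Dia not (p2 or (not p3 implies not p1)), w0
5. not Dia not (p2 or (not p3 implies not p1)), w0

Satisfiable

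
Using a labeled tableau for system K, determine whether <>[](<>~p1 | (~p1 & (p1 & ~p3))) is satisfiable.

1. <>[](<>~p1 | (~p1 & (p1 & ~p3))), u
2. [](<>~p1 | (~p1 & (p1 & ~p3))), v
Accessibility: uRv

Yes, satisfiable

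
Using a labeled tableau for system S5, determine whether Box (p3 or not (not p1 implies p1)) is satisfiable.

1. Box (p3 or not (not p1 implies p1)), 0
2. p3 or not (not p1 implies p1), 0   [Box-rule on 1 via 0R0]
3. not (not p1 implies p1), 0   [or-rule on 2 (branches; this branch)]
4. not p1, 0   [neg-implies-rule on 3]
Accessibility: 0R0

Satisfiable (open branch found)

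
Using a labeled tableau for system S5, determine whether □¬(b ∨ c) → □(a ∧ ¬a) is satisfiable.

Satisfiable

1. □¬(b ∨ c) → □(a ∧ ¬a), w0
2. ¬□¬(b ∨ c), w0
3. b ∨ c, w1
4. c, w1
Accessibility: w0Rw0, w0Rw1, w1Rw0, w1Rw1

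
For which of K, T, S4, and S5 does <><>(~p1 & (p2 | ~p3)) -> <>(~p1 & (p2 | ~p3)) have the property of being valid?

T-tableau for the negation ~(<><>(~p1 & (p2 | ~p3)) -> <>(~p1 & (p2 | ~p3))):
1. ~(<><>(~p1 & (p2 | ~p3)) -> <>(~p1 & (p2 | ~p3))), u
2. <><>(~p1 & (p2 | ~p3)), u   [~->-rule on 1]
3. ~<>(~p1 & (p2 | ~p3)), u   [~->-rule on 1]
4. ~(~p1 & (p2 | ~p3)), u   [~<>-rule on 3 via uRu]
5. ~(p2 | ~p3), u   [~&-rule on 4 (branches; this branch)]
6. ~p2, u   [~|-rule on 5]
7. p3, u   [~|-rule on 5]
8. <>(~p1 & (p2 | ~p3)), v   [<>-rule on 2: fresh world v, uRv]
9. ~(~p1 & (p2 | ~p3)), v   [~<>-rule on 3 via uRv]
10. ~(p2 | ~p3), v   [~&-rule on 9 (branches; this branch)]
11. ~p2, v   [~|-rule on 10]
12. p3, v   [~|-rule on 10]
13. ~p1 & (p2 | ~p3), w   [<>-rule on 8: fresh world w, vRw]
14. ~p1, w   [&-rule on 13]
15. p2 | ~p3, w   [&-rule on 13]
16. ~p3, w   [|-rule on 15 (branches; this branch)]
Accessibility: uRu, uRv, vRv, vRw, wRw
Complete open branch: countermodel on a T-frame, so not valid in T, nor in K (the same frame is also a K-frame).
S4-tableau for the negation ~(<><>(~p1 & (p2 | ~p3)) -> <>(~p1 & (p2 | ~p3))):
1. ~(<><>(~p1 & (p2 | ~p3)) -> <>(~p1 & (p2 | ~p3))), u
2. <><>(~p1 & (p2 | ~p3)), u   [~->-rule on 1]
3. ~<>(~p1 & (p2 | ~p3)), u   [~->-rule on 1]
4. ~(~p1 & (p2 | ~p3)), u   [~<>-rule on 3 via uRu]
5. ~(p2 | ~p3), u   [~&-rule on 4 (branches; this branch)]
6. ~p2, u   [~|-rule on 5]
7. p3, u   [~|-rule on 5]
8. <>(~p1 & (p2 | ~p3)), v   [<>-rule on 2: fresh world v, uRv]
9. ~(~p1 & (p2 | ~p3)), v   [~<>-rule on 3 via uRv]
10. ~(p2 | ~p3), v   [~&-rule on 9 (branches; this branch)]
11. ~p2, v   [~|-rule on 10]
12. p3, v   [~|-rule on 10]
13. ~p1 & (p2 | ~p3), w   [<>-rule on 8: fresh world w, vRw]
14. ~p1, w   [&-rule on 13]
15. p2 | ~p3, w   [&-rule on 13]
16. ~(~p1 & (p2 | ~p3)), w   [~<>-rule on 3 via uRw]
17. ~p3, w   [|-rule on 15 (branches; this branch)]
18. ~(p2 | ~p3), w   [~&-rule on 16 (branches; this branch)]
19. ~p2, w   [~|-rule on 18]
20. p3, w   [~|-rule on 18]
Accessibility: uRu, uRv, uRw, vRv, vRw, wRw
Branch closes: p3 and ~p3 both at w.
Every branch closes (one shown): valid in S4, hence also in S5 (every theorem of S4 is a theorem of S5).

S4, S5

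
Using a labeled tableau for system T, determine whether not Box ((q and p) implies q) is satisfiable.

1. not Box ((q and p) implies q), u
2. not ((q and p) implies q), v
3. q and p, v
4. not q, v
5. q, v
6. p, v
Accessibility: uRu, uRv, vRv
Branch closes: q and not q both at v.
(One branch shown.) All branches close.

Unsatisfiable (every branch closes)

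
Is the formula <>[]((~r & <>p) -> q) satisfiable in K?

Satisfiable (open branch found)

1. <>[]((~r & <>p) -> q), u
2. []((~r & <>p) -> q), v
Accessibility: uRv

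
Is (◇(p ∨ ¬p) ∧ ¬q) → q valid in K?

Tableau for the negation ¬((◇(p ∨ ¬p) ∧ ¬q) → q):
1. ¬((◇(p ∨ ¬p) ∧ ¬q) → q), 0
2. ◇(p ∨ ¬p) ∧ ¬q, 0
3. ¬q, 0
4. ◇(p ∨ ¬p), 0
5. p ∨ ¬p, 1
6. ¬p, 1
Accessibility: 0R1
The negation has an open branch (countermodel exists).

No, not valid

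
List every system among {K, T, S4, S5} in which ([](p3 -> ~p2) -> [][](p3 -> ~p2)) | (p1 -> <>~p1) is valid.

S4-tableau for the negation ~(([](p3 -> ~p2) -> [][](p3 -> ~p2)) | (p1 -> <>~p1)):
1. ~(([](p3 -> ~p2) -> [][](p3 -> ~p2)) | (p1 -> <>~p1)), u
2. ~([](p3 -> ~p2) -> [][](p3 -> ~p2)), u   [~|-rule on 1]
3. ~(p1 -> <>~p1), u   [~|-rule on 1]
4. [](p3 -> ~p2), u   [~->-rule on 2]
5. ~[][](p3 -> ~p2), u   [~->-rule on 2]
6. p1, u   [~->-rule on 3]
7. ~<>~p1, u   [~->-rule on 3]
8. p3 -> ~p2, u   [[]-rule on 4 via uRu]
9. ~p2, u   [->-rule on 8 (branches; this branch)]
10. ~[](p3 -> ~p2), v   [~[]-rule on 5: fresh world v, uRv]
11. p3 -> ~p2, v   [[]-rule on 4 via uRv]
12. p1, v   [~<>-rule on 7 via uRv]
13. ~p2, v   [->-rule on 11 (branches; this branch)]
14. ~(p3 -> ~p2), w   [~[]-rule on 10: fresh world w, vRw]
15. p3, w   [~->-rule on 14]
16. p2, w   [~->-rule on 14]
17. p3 -> ~p2, w   [[]-rule on 4 via uRw]
18. p1, w   [~<>-rule on 7 via uRw]
19. ~p2, w   [->-rule on 17 (branches; this branch)]
Accessibility: uRu, uRv, uRw, vRv, vRw, wRw
Branch closes: p2 and ~p2 both at w.
Every branch closes (one shown): valid in S4, hence also in S5 (every theorem of S4 is a theorem of S5).
T-tableau for the negation ~(([](p3 -> ~p2) -> [][](p3 -> ~p2)) | (p1 -> <>~p1)):
1. ~(([](p3 -> ~p2) -> [][](p3 -> ~p2)) | (p1 -> <>~p1)), u
2. ~([](p3 -> ~p2) -> [][](p3 -> ~p2)), u   [~|-rule on 1]
3. ~(p1 -> <>~p1), u   [~|-rule on 1]
4. [](p3 -> ~p2), u   [~->-rule on 2]
5. ~[][](p3 -> ~p2), u   [~->-rule on 2]
6. p1, u   [~->-rule on 3]
7. ~<>~p1, u   [~->-rule on 3]
8. p3 -> ~p2, u   [[]-rule on 4 via uRu]
9. ~p2, u   [->-rule on 8 (branches; this branch)]
10. ~[](p3 -> ~p2), v   [~[]-rule on 5: fresh world v, uRv]
11. p3 -> ~p2, v   [[]-rule on 4 via uRv]
12. p1, v   [~<>-rule on 7 via uRv]
13. ~p2, v   [->-rule on 11 (branches; this branch)]
14. ~(p3 -> ~p2), w   [~[]-rule on 10: fresh world w, vRw]
15. p3, w   [~->-rule on 14]
16. p2, w   [~->-rule on 14]
Accessibility: uRu, uRv, vRv, vRw, wRw
Complete open branch: countermodel on a T-frame, so not valid in T, nor in K (the same frame is also a K-frame).

S4, S5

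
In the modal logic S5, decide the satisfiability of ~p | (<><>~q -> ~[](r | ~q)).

Satisfiable

1. ~p | (<><>~q -> ~[](r | ~q)), 0
2. <><>~q -> ~[](r | ~q), 0   [|-rule on 1 (branches; this branch)]
3. ~[](r | ~q), 0   [->-rule on 2 (branches; this branch)]
4. ~(r | ~q), 1   [~[]-rule on 3: fresh world 1, 0R1]
5. ~r, 1   [~|-rule on 4]
6. q, 1   [~|-rule on 4]
Accessibility: 0R0, 0R1, 1R0, 1R1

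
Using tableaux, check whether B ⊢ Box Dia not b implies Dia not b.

Tableau for the negation not (Box Dia not b implies Dia not b):
1. not (Box Dia not b implies Dia not b), 0
2. Box Dia not b, 0   [neg-implies-rule on 1]
3. not Dia not b, 0   [neg-implies-rule on 1]
4. Dia not b, 0   [Box-rule on 2 via 0R0]
5. b, 0   [neg-Dia-rule on 3 via 0R0]
6. not b, 1   [Dia-rule on 4: fresh world 1, 0R1]
7. Dia not b, 1   [Box-rule on 2 via 0R1]
8. b, 1   [neg-Dia-rule on 3 via 0R1]
Accessibility: 0R0, 0R1, 1R0, 1R1
Branch closes: b and not b both at 1.
Every branch of the negation's tableau closes; the branch above is one of them.

Valid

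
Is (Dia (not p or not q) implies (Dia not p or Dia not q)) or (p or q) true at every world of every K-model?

Valid

Tableau for the negation not ((Dia (not p or not q) implies (Dia not p or Dia not q)) or (p or q)):
1. not ((Dia (not p or not q) implies (Dia not p or Dia not q)) or (p or q)), w0
2. not (Dia (not p or not q) implies (Dia not p or Dia not q)), w0
3. not (p or q), w0
4. Dia (not p or not q), w0
5. not (Dia not p or Dia not q), w0
6. not p, w0
7. not q, w0
8. not Dia not p, w0
9. not Dia not q, w0
10. not p or not q, w1
11. p, w1
12. q, w1
13. not q, w1
Accessibility: w0Rw1
Branch closes: q and not q both at w1.
Every branch of the negation's tableau closes; the branch above is one of them.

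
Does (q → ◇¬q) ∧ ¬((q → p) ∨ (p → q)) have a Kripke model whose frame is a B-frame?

Unsatisfiable (every branch closes)

1. (q → ◇¬q) ∧ ¬((q → p) ∨ (p → q)), w0
2. q → ◇¬q, w0   [∧-rule on 1]
3. ¬((q → p) ∨ (p → q)), w0   [∧-rule on 1]
4. ¬(q → p), w0   [¬∨-rule on 3]
5. ¬(p → q), w0   [¬∨-rule on 3]
6. q, w0   [¬→-rule on 4]
7. ¬p, w0   [¬→-rule on 4]
8. p, w0   [¬→-rule on 5]
9. ¬q, w0   [¬→-rule on 5]
Accessibility: w0Rw0
Branch closes: p and ¬p both at w0.
(One branch shown.) All branches close.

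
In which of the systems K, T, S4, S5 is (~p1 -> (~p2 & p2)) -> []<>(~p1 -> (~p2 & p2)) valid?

S5

S5-tableau for the negation ~((~p1 -> (~p2 & p2)) -> []<>(~p1 -> (~p2 & p2))):
1. ~((~p1 -> (~p2 & p2)) -> []<>(~p1 -> (~p2 & p2))), w0
2. ~p1 -> (~p2 & p2), w0   [~->-rule on 1]
3. ~[]<>(~p1 -> (~p2 & p2)), w0   [~->-rule on 1]
4. p1, w0   [->-rule on 2 (branches; this branch)]
5. ~<>(~p1 -> (~p2 & p2)), w1   [~[]-rule on 3: fresh world w1, w0Rw1]
6. ~(~p1 -> (~p2 & p2)), w0   [~<>-rule on 5 via w1Rw0]
7. ~p1, w0   [~->-rule on 6]
8. ~(~p2 & p2), w0   [~->-rule on 6]
Accessibility: w0Rw0, w0Rw1, w1Rw0, w1Rw1
Branch closes: p1 and ~p1 both at w0.
Every branch closes (one shown): valid in S5.
S4-tableau for the negation ~((~p1 -> (~p2 & p2)) -> []<>(~p1 -> (~p2 & p2))):
1. ~((~p1 -> (~p2 & p2)) -> []<>(~p1 -> (~p2 & p2))), w0
2. ~p1 -> (~p2 & p2), w0   [~->-rule on 1]
3. ~[]<>(~p1 -> (~p2 & p2)), w0   [~->-rule on 1]
4. p1, w0   [->-rule on 2 (branches; this branch)]
5. ~<>(~p1 -> (~p2 & p2)), w1   [~[]-rule on 3: fresh world w1, w0Rw1]
6. ~(~p1 -> (~p2 & p2)), w1   [~<>-rule on 5 via w1Rw1]
7. ~p1, w1   [~->-rule on 6]
8. ~(~p2 & p2), w1   [~->-rule on 6]
9. ~p2, w1   [~&-rule on 8 (branches; this branch)]
Accessibility: w0Rw0, w0Rw1, w1Rw1
Complete open branch: countermodel on an S4-frame, so not valid in S4, nor in K, T (the same frame is also a K-frame and a T-frame).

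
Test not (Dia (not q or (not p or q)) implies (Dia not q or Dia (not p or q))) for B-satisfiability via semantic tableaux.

No, unsatisfiable

1. not (Dia (not q or (not p or q)) implies (Dia not q or Dia (not p or q))), 0
2. Dia (not q or (not p or q)), 0
3. not (Dia not q or Dia (not p or q)), 0
4. not Dia not q, 0
5. not Dia (not p or q), 0
6. q, 0
7. not (not p or q), 0
8. p, 0
9. not q, 0
Accessibility: 0R0
Branch closes: q and not q both at 0.
(One branch shown.) All branches close.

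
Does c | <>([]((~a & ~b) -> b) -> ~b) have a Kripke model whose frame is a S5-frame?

Satisfiable (open branch found)

1. c | <>([]((~a & ~b) -> b) -> ~b), u
2. <>([]((~a & ~b) -> b) -> ~b), u
3. []((~a & ~b) -> b) -> ~b, v
4. ~b, v
Accessibility: uRu, uRv, vRu, vRv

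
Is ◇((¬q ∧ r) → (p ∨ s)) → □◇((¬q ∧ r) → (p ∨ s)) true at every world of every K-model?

No, not valid

Tableau for the negation ¬(◇((¬q ∧ r) → (p ∨ s)) → □◇((¬q ∧ r) → (p ∨ s))):
1. ¬(◇((¬q ∧ r) → (p ∨ s)) → □◇((¬q ∧ r) → (p ∨ s))), 0
2. ◇((¬q ∧ r) → (p ∨ s)), 0   [¬→-rule on 1]
3. ¬□◇((¬q ∧ r) → (p ∨ s)), 0   [¬→-rule on 1]
4. (¬q ∧ r) → (p ∨ s), 1   [◇-rule on 2: fresh world 1, 0R1]
5. p ∨ s, 1   [→-rule on 4 (branches; this branch)]
6. s, 1   [∨-rule on 5 (branches; this branch)]
7. ¬◇((¬q ∧ r) → (p ∨ s)), 2   [¬□-rule on 3: fresh world 2, 0R2]
Accessibility: 0R1, 0R2
The negation has an open branch (countermodel exists).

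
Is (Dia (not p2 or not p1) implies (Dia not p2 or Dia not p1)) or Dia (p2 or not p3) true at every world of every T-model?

Tableau for the negation not ((Dia (not p2 or not p1) implies (Dia not p2 or Dia not p1)) or Dia (p2 or not p3)):
1. not ((Dia (not p2 or not p1) implies (Dia not p2 or Dia not p1)) or Dia (p2 or not p3)), u
2. not (Dia (not p2 or not p1) implies (Dia not p2 or Dia not p1)), u
3. not Dia (p2 or not p3), u
4. Dia (not p2 or not p1), u
5. not (Dia not p2 or Dia not p1), u
6. not Dia not p2, u
7. not Dia not p1, u
8. not (p2 or not p3), u
9. not p2, u
10. p3, u
11. p2, u
Accessibility: uRu
Branch closes: p2 and not p2 both at u.
Every branch of the negation's tableau closes; the branch above is one of them.

Valid in T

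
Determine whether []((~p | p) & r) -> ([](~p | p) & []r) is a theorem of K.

Tableau for the negation ~([]((~p | p) & r) -> ([](~p | p) & []r)):
1. ~([]((~p | p) & r) -> ([](~p | p) & []r)), w0
2. []((~p | p) & r), w0
3. ~([](~p | p) & []r), w0
4. ~[]r, w0
5. ~r, w1
6. (~p | p) & r, w1
7. ~p | p, w1
8. r, w1
Accessibility: w0Rw1
Branch closes: r and ~r both at w1.
All branches of the negation close; one closing branch shown above.

Yes, valid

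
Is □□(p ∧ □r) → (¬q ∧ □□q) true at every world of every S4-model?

Tableau for the negation ¬(□□(p ∧ □r) → (¬q ∧ □□q)):
1. ¬(□□(p ∧ □r) → (¬q ∧ □□q)), u
2. □□(p ∧ □r), u
3. ¬(¬q ∧ □□q), u
4. □(p ∧ □r), u
5. p ∧ □r, u
6. p, u
7. □r, u
8. r, u
9. ¬□□q, u
10. ¬□q, v
11. □(p ∧ □r), v
12. p ∧ □r, v
13. p, v
14. □r, v
15. r, v
16. ¬q, w
17. □(p ∧ □r), w
18. p ∧ □r, w
19. p, w
20. □r, w
21. r, w
Accessibility: uRu, uRv, uRw, vRv, vRw, wRw
The negation has an open branch (countermodel exists).

Invalid (countermodel exists)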